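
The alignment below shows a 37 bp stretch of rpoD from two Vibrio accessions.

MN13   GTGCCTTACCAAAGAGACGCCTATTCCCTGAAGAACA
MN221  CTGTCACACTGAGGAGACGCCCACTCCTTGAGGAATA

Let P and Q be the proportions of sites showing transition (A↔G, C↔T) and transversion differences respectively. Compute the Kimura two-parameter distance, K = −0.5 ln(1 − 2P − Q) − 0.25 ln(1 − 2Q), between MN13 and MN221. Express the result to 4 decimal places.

Differing sites — 1:G/C (Tv); 4:C/T (Ti); 6:T/A (Tv); 7:T/C (Ti); 10:C/T (Ti); 11:A/G (Ti); 13:A/G (Ti); 22:T/C (Ti); 24:T/C (Ti); 28:C/T (Ti); 32:A/G (Ti); 36:C/T (Ti).
Of the 12 differences, 10 transitions and 2 transversions over 37 sites: P = 10/37 = 0.270270, Q = 2/37 = 0.054054.
d = −0.5·ln(0.405406) − 0.25·ln(0.891892) = −0.5·(-0.902866) − 0.25·(-0.114410) = 0.4800.

0.4800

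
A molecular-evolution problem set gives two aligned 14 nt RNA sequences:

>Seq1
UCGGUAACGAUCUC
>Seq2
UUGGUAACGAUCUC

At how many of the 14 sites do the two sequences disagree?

1

Differing sites — 2:C/U.
That gives 1 mismatch out of 14 aligned sites, so the Hamming distance is 1.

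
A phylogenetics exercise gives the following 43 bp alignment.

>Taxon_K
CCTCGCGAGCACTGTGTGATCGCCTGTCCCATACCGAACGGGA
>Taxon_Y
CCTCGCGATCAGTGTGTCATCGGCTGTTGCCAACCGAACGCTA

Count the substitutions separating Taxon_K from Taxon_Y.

10

Mismatches occur at site 9 (G→T), site 12 (C→G), site 18 (G→C), site 23 (C→G), site 28 (C→T), site 29 (C→G), site 31 (A→C), site 32 (T→A), site 41 (G→C), site 42 (G→T).
That gives 10 mismatches out of 43 aligned sites, so the Hamming distance is 10.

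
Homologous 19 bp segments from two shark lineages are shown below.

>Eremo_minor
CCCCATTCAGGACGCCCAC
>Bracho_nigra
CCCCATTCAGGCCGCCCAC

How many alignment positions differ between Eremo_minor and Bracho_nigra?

Differing sites — 12:A/C.
That gives 1 mismatch out of 19 aligned sites, so the Hamming distance is 1.

1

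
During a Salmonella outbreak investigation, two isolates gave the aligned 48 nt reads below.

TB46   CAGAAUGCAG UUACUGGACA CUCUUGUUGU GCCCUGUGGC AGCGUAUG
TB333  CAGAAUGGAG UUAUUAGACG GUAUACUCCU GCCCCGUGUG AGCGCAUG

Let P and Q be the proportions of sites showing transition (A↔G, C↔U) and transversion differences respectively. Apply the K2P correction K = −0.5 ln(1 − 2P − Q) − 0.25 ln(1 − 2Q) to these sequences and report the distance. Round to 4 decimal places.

Mismatches occur at site 8 (C/G, transversion), site 14 (C/U, transition), site 16 (G/A, transition), site 20 (A/G, transition), site 21 (C/G, transversion), site 23 (C/A, transversion), site 25 (U/A, transversion), site 26 (G/C, transversion), site 28 (U/C, transition), site 29 (G/C, transversion), site 35 (U/C, transition), site 39 (G/U, transversion), site 40 (C/G, transversion), site 45 (U/C, transition).
Of the 14 differences, 6 transitions and 8 transversions over 48 sites: P = 6/48 = 0.125000, Q = 8/48 = 0.166667.
d = −0.5·ln(0.583333) − 0.25·ln(0.666666) = −0.5·(-0.538997) − 0.25·(-0.405466) = 0.3709.

0.3709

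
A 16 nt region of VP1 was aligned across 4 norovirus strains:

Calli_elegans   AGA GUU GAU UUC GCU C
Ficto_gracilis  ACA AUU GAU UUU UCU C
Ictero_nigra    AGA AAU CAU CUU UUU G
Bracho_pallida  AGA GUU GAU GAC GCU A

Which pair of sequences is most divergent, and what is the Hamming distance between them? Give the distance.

Pairwise Hamming distances:
  Calli_elegans vs Ficto_gracilis: 4
  Calli_elegans vs Ictero_nigra: 8
  Calli_elegans vs Bracho_pallida: 3
  Ficto_gracilis vs Ictero_nigra: 6
  Ficto_gracilis vs Bracho_pallida: 7
  Ictero_nigra vs Bracho_pallida: 9
The largest is 9, between Ictero_nigra and Bracho_pallida.

9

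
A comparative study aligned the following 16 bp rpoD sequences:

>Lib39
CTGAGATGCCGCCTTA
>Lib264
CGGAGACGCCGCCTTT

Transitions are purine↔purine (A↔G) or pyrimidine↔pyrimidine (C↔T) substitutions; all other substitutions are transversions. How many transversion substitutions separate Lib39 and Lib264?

Mismatches occur at site 2 (T/G, transversion), site 7 (T/C, transition), site 16 (A/T, transversion).
Of the 3 differences, 1 transition and 2 transversions, so the answer is 2.

2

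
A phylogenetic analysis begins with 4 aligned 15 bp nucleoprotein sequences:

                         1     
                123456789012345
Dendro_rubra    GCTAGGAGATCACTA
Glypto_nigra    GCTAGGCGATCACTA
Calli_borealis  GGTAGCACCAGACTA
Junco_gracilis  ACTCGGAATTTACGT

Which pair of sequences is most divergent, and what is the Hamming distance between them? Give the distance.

10

Pairwise Hamming distances:
  Dendro_rubra vs Glypto_nigra: 1
  Dendro_rubra vs Calli_borealis: 6
  Dendro_rubra vs Junco_gracilis: 7
  Glypto_nigra vs Calli_borealis: 7
  Glypto_nigra vs Junco_gracilis: 8
  Calli_borealis vs Junco_gracilis: 10
The largest is 10, between Calli_borealis and Junco_gracilis.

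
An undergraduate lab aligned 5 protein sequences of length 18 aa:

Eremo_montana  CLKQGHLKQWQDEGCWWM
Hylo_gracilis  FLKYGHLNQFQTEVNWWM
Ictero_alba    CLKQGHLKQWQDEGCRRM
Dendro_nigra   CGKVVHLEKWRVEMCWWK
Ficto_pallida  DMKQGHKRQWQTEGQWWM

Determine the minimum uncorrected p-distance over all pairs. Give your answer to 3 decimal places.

0.111

Pairwise Hamming distances:
  Eremo_montana vs Hylo_gracilis: 7
  Eremo_montana vs Ictero_alba: 2
  Eremo_montana vs Dendro_nigra: 9
  Eremo_montana vs Ficto_pallida: 6
  Hylo_gracilis vs Ictero_alba: 9
  Hylo_gracilis vs Dendro_nigra: 12
  Hylo_gracilis vs Ficto_pallida: 8
  Ictero_alba vs Dendro_nigra: 11
  Ictero_alba vs Ficto_pallida: 8
  Dendro_nigra vs Ficto_pallida: 12
The smallest is 2 mismatches, between Eremo_montana and Ictero_alba; p = 2/18 = 0.111.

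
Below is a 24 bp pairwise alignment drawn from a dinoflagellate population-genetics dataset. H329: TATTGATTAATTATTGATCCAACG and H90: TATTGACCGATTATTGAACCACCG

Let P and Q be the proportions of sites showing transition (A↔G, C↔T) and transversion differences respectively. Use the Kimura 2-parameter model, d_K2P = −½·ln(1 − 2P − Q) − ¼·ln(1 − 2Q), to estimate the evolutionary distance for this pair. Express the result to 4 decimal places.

0.2483

The sequences differ at positions 7 (T/C, transition), 8 (T/C, transition), 9 (A/G, transition), 18 (T/A, transversion), 22 (A/C, transversion).
Of the 5 differences, 3 transitions and 2 transversions over 24 sites: P = 3/24 = 0.125000, Q = 2/24 = 0.083333.
d = −0.5·ln(0.666667) − 0.25·ln(0.833334) = −0.5·(-0.405465) − 0.25·(-0.182321) = 0.2483.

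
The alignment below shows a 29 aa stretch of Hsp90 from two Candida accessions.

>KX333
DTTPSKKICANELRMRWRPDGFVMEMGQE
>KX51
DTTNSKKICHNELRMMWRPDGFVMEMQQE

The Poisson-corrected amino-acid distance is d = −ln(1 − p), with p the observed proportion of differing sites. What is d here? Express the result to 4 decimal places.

The sequences differ at positions 4 (P/N), 10 (A/H), 16 (R/M), 27 (G/Q).
p = 4/29 = 0.137931.
d = −ln(1 − 0.137931) = −ln(0.862069) = 0.1484.

0.1484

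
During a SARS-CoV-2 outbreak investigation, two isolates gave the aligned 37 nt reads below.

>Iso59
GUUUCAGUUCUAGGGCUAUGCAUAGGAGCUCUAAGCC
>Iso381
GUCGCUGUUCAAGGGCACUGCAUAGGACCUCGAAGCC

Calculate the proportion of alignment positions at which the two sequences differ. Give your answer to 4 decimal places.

The sequences differ at positions 3 (U/C), 4 (U/G), 6 (A/U), 11 (U/A), 17 (U/A), 18 (A/C), 28 (G/C), 32 (U/G).
There are 8 differences over 37 sites, so p = 8/37 = 0.2162.

0.2162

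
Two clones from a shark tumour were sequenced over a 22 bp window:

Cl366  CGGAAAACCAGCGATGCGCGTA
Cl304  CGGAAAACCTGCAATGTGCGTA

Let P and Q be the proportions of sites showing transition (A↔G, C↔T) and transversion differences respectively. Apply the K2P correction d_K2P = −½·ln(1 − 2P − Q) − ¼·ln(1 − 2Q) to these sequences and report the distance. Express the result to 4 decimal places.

The sequences differ at positions 10 (A/T, transversion), 13 (G/A, transition), 17 (C/T, transition).
Of the 3 differences, 2 transitions and 1 transversion over 22 sites: P = 2/22 = 0.090909, Q = 1/22 = 0.045455.
d = −0.5·ln(0.772727) − 0.25·ln(0.909090) = −0.5·(-0.257829) − 0.25·(-0.095311) = 0.1527.

0.1527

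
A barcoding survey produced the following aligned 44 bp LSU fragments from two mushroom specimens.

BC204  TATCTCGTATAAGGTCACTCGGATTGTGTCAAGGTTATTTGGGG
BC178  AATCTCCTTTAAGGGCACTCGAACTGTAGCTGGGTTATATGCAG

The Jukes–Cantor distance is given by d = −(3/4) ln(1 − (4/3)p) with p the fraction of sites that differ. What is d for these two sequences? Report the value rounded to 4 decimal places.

0.3756

The sequences differ at positions 1 (T/A), 7 (G/C), 9 (A/T), 15 (T/G), 22 (G/A), 24 (T/C), 28 (G/A), 29 (T/G), 31 (A/T), 32 (A/G), 39 (T/A), 42 (G/C), 43 (G/A).
p = 13/44 = 0.295455.
d = −0.75 · ln(1 − (4/3)·0.295455) = −0.75 · ln(0.606060) = −0.75 · (-0.500776) = 0.3756.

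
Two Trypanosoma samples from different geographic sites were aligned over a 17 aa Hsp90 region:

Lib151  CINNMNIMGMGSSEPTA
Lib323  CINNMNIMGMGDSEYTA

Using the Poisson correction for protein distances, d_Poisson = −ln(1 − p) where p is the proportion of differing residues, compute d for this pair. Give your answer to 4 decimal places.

0.1252

Differing sites — 12:S/D; 15:P/Y.
p = 2/17 = 0.117647.
d = −ln(1 − 0.117647) = −ln(0.882353) = 0.1252.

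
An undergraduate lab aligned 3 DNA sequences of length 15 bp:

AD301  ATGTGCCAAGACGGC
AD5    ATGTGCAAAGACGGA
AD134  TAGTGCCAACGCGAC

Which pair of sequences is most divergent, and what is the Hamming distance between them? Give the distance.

7

Pairwise Hamming distances:
  AD301 vs AD5: 2
  AD301 vs AD134: 5
  AD5 vs AD134: 7
The largest is 7, between AD5 and AD134.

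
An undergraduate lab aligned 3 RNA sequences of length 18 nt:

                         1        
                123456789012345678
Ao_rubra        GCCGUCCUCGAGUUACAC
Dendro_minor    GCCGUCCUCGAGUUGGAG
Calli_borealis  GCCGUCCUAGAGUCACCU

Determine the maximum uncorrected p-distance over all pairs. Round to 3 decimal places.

0.333

Pairwise Hamming distances:
  Ao_rubra vs Dendro_minor: 3
  Ao_rubra vs Calli_borealis: 4
  Dendro_minor vs Calli_borealis: 6
The largest is 6 mismatches, between Dendro_minor and Calli_borealis; p = 6/18 = 0.333.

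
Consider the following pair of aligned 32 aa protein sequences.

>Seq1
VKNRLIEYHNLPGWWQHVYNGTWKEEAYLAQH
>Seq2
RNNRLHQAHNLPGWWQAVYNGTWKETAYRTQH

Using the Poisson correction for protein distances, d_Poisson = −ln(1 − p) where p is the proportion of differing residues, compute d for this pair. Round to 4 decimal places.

0.3302

The sequences differ at positions 1 (V/R), 2 (K/N), 6 (I/H), 7 (E/Q), 8 (Y/A), 17 (H/A), 26 (E/T), 29 (L/R), 30 (A/T).
p = 9/32 = 0.281250.
d = −ln(1 − 0.281250) = −ln(0.718750) = 0.3302.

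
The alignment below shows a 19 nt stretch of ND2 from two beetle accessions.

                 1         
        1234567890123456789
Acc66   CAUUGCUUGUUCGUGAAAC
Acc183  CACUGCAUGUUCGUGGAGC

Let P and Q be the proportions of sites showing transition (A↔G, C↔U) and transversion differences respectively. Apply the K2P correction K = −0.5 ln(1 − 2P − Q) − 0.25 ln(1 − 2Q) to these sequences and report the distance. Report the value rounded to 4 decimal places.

0.2576

Mismatches occur at site 3 (U/C, transition), site 7 (U/A, transversion), site 16 (A/G, transition), site 18 (A/G, transition).
Of the 4 differences, 3 transitions and 1 transversion over 19 sites: P = 3/19 = 0.157895, Q = 1/19 = 0.052632.
d = −0.5·ln(0.631578) − 0.25·ln(0.894736) = −0.5·(-0.459534) − 0.25·(-0.111227) = 0.2576.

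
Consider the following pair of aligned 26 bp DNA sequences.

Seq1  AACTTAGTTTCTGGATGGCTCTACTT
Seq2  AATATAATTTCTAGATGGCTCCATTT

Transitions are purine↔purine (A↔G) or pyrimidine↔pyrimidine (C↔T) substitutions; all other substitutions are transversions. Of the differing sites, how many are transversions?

Differing sites — 3:C/T (Ti); 4:T/A (Tv); 7:G/A (Ti); 13:G/A (Ti); 22:T/C (Ti); 24:C/T (Ti).
Of the 6 differences, 5 transitions and 1 transversion, so the answer is 1.

1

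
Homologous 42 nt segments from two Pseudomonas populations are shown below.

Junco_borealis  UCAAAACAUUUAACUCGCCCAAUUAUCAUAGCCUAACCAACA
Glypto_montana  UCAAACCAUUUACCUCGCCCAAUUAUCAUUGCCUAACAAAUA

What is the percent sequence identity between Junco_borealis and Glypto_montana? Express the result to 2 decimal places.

88.10%

The sequences differ at positions 6 (A/C), 13 (A/C), 30 (A/U), 38 (C/A), 41 (C/U).
37 of the 42 sites match, so the percent identity is 37/42 × 100 = 88.10%.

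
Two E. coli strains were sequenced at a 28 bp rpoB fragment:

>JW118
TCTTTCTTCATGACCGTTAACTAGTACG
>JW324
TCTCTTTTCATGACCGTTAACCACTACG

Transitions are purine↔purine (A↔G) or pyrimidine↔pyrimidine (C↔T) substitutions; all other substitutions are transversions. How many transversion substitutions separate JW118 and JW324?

1

Mismatches occur at site 4 (T→C, transition), site 6 (C→T, transition), site 22 (T→C, transition), site 24 (G→C, transversion).
Of the 4 differences, 3 transitions and 1 transversion, so the answer is 1.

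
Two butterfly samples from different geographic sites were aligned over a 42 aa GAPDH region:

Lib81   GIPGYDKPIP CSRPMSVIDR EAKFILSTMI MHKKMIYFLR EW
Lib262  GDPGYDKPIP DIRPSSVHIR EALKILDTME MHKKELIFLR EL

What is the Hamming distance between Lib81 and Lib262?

The sequences differ at positions 2 (I/D), 11 (C/D), 12 (S/I), 15 (M/S), 18 (I/H), 19 (D/I), 23 (K/L), 24 (F/K), 27 (S/D), 30 (I/E), 35 (M/E), 36 (I/L), 37 (Y/I), 42 (W/L).
That gives 14 mismatches out of 42 aligned sites, so the Hamming distance is 14.

14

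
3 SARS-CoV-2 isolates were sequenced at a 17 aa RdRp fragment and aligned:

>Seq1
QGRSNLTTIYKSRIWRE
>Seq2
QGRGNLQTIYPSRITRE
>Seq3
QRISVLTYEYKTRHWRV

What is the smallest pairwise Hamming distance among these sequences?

4

Pairwise Hamming distances:
  Seq1 vs Seq2: 4
  Seq1 vs Seq3: 8
  Seq2 vs Seq3: 12
The smallest is 4, between Seq1 and Seq2.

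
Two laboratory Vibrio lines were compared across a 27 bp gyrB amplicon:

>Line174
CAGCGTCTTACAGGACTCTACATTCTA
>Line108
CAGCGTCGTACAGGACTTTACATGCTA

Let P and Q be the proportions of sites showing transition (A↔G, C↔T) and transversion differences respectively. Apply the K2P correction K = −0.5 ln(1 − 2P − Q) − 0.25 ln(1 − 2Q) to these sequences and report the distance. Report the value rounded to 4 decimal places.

0.1203

The sequences differ at positions 8 (T/G, transversion), 18 (C/T, transition), 24 (T/G, transversion).
Of the 3 differences, 1 transition and 2 transversions over 27 sites: P = 1/27 = 0.037037, Q = 2/27 = 0.074074.
d = −0.5·ln(0.851852) − 0.25·ln(0.851852) = −0.5·(-0.160342) − 0.25·(-0.160342) = 0.1203.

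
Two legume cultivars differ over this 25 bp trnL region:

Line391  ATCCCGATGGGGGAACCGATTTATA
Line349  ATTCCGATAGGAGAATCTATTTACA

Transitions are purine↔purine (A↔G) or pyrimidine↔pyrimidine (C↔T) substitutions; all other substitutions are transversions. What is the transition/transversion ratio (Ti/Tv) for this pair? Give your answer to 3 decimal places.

The sequences differ at positions 3 (C/T, transition), 9 (G/A, transition), 12 (G/A, transition), 16 (C/T, transition), 18 (G/T, transversion), 24 (T/C, transition).
Of the 6 differences, 5 transitions and 1 transversion, so Ti/Tv = 5/1 = 5.000.

5.000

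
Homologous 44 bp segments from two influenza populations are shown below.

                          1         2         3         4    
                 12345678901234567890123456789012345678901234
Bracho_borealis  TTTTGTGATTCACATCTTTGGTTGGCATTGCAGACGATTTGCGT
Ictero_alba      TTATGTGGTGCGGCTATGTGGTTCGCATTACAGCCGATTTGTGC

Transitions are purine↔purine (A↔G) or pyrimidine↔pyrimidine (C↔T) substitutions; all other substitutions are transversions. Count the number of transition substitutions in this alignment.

5

The sequences differ at positions 3 (T/A, transversion), 8 (A/G, transition), 10 (T/G, transversion), 12 (A/G, transition), 13 (C/G, transversion), 14 (A/C, transversion), 16 (C/A, transversion), 18 (T/G, transversion), 24 (G/C, transversion), 30 (G/A, transition), 34 (A/C, transversion), 42 (C/T, transition), 44 (T/C, transition).
Of the 13 differences, 5 transitions and 8 transversions, so the answer is 5.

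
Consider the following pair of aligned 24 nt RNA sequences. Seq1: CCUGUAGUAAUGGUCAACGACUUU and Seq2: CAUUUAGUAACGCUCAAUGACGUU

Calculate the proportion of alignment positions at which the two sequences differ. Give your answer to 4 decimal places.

Differing sites — 2:C/A; 4:G/U; 11:U/C; 13:G/C; 18:C/U; 22:U/G.
There are 6 differences over 24 sites, so p = 6/24 = 0.2500.

0.2500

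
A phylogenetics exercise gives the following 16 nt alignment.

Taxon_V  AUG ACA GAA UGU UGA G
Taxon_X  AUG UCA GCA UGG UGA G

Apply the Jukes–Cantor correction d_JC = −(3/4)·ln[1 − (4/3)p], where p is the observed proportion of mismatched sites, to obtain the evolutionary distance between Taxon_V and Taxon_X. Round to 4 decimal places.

0.2158

The sequences differ at positions 4 (A/U), 8 (A/C), 12 (U/G).
p = 3/16 = 0.187500.
d = −0.75 · ln(1 − (4/3)·0.187500) = −0.75 · ln(0.750000) = −0.75 · (-0.287682) = 0.2158.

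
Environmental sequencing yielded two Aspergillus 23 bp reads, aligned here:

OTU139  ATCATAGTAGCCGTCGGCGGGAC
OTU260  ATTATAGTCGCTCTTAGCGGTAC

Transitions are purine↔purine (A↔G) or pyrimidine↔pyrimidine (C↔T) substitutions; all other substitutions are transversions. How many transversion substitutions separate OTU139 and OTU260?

Mismatches occur at site 3 (C→T, transition), site 9 (A→C, transversion), site 12 (C→T, transition), site 13 (G→C, transversion), site 15 (C→T, transition), site 16 (G→A, transition), site 21 (G→T, transversion).
Of the 7 differences, 4 transitions and 3 transversions, so the answer is 3.

3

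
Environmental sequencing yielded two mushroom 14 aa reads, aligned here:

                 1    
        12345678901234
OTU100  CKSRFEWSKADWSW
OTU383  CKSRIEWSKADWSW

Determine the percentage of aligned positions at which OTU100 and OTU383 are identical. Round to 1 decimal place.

92.9%

Differing sites — 5:F/I.
13 of the 14 sites match, so the percent identity is 13/14 × 100 = 92.9%.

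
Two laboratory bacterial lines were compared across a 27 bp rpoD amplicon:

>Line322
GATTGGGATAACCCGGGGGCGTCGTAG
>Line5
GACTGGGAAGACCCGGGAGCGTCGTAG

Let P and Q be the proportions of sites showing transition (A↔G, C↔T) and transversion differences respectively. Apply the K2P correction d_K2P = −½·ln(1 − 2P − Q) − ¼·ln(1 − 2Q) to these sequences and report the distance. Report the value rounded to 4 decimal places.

The sequences differ at positions 3 (T/C, transition), 9 (T/A, transversion), 10 (A/G, transition), 18 (G/A, transition).
Of the 4 differences, 3 transitions and 1 transversion over 27 sites: P = 3/27 = 0.111111, Q = 1/27 = 0.037037.
d = −0.5·ln(0.740741) − 0.25·ln(0.925926) = −0.5·(-0.300104) − 0.25·(-0.076961) = 0.1693.

0.1693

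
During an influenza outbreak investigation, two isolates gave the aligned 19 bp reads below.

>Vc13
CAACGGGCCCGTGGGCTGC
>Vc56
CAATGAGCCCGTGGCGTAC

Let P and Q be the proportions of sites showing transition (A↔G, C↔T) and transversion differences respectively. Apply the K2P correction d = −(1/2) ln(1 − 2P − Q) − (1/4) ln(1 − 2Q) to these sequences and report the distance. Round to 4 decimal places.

Mismatches occur at site 4 (C/T, transition), site 6 (G/A, transition), site 15 (G/C, transversion), site 16 (C/G, transversion), site 18 (G/A, transition).
Of the 5 differences, 3 transitions and 2 transversions over 19 sites: P = 3/19 = 0.157895, Q = 2/19 = 0.105263.
d = −0.5·ln(0.578947) − 0.25·ln(0.789474) = −0.5·(-0.546544) − 0.25·(-0.236388) = 0.3324.

0.3324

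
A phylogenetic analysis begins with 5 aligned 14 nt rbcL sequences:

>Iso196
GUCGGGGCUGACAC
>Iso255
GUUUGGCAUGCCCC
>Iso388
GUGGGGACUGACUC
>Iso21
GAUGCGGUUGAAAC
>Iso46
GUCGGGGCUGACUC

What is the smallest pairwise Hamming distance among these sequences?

Pairwise Hamming distances:
  Iso196 vs Iso255: 6
  Iso196 vs Iso388: 3
  Iso196 vs Iso21: 5
  Iso196 vs Iso46: 1
  Iso255 vs Iso388: 6
  Iso255 vs Iso21: 8
  Iso255 vs Iso46: 6
  Iso388 vs Iso21: 7
  Iso388 vs Iso46: 2
  Iso21 vs Iso46: 6
The smallest is 1, between Iso196 and Iso46.

1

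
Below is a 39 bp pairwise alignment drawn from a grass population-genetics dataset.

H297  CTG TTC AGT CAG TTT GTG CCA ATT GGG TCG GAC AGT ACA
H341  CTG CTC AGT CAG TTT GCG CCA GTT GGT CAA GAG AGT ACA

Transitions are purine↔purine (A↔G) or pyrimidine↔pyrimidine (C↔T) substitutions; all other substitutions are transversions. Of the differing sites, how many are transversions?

The sequences differ at positions 4 (T/C, transition), 17 (T/C, transition), 22 (A/G, transition), 27 (G/T, transversion), 28 (T/C, transition), 29 (C/A, transversion), 30 (G/A, transition), 33 (C/G, transversion).
Of the 8 differences, 5 transitions and 3 transversions, so the answer is 3.

3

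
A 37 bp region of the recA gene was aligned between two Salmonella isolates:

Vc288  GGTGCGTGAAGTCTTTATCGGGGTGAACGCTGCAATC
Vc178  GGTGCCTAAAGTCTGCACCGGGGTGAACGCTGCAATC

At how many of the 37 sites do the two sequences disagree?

The sequences differ at positions 6 (G/C), 8 (G/A), 15 (T/G), 16 (T/C), 18 (T/C).
That gives 5 mismatches out of 37 aligned sites, so the Hamming distance is 5.

5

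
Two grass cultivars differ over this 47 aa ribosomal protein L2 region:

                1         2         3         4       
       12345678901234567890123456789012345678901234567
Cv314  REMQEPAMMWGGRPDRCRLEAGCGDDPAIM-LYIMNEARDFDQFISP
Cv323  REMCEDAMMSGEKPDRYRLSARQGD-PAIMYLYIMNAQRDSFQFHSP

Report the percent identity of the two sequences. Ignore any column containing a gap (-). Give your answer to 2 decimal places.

68.89%

Excluding the 2 gap columns leaves 45 comparable sites.
The sequences differ at positions 4 (Q/C), 6 (P/D), 10 (W/S), 12 (G/E), 13 (R/K), 17 (C/Y), 20 (E/S), 22 (G/R), 23 (C/Q), 37 (E/A), 38 (A/Q), 41 (F/S), 42 (D/F), 45 (I/H).
31 of the 45 comparable sites match, so the percent identity is 31/45 × 100 = 68.89%.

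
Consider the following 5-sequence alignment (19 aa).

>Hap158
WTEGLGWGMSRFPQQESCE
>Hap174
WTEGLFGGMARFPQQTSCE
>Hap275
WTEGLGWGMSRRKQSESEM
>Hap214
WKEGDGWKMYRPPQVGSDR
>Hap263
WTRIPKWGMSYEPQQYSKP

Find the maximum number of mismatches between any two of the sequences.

Pairwise Hamming distances:
  Hap158 vs Hap174: 4
  Hap158 vs Hap275: 5
  Hap158 vs Hap214: 9
  Hap158 vs Hap263: 9
  Hap174 vs Hap275: 9
  Hap174 vs Hap214: 11
  Hap174 vs Hap263: 11
  Hap275 vs Hap214: 10
  Hap275 vs Hap263: 11
  Hap214 vs Hap263: 13
The largest is 13, between Hap214 and Hap263.

13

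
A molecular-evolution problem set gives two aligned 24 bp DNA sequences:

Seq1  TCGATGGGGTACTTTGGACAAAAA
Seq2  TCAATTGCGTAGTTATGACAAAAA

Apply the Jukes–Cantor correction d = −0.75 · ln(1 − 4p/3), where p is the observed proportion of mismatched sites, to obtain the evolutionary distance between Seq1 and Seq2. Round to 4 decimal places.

Mismatches occur at site 3 (G→A), site 6 (G→T), site 8 (G→C), site 12 (C→G), site 15 (T→A), site 16 (G→T).
p = 6/24 = 0.250000.
d = −0.75 · ln(1 − (4/3)·0.250000) = −0.75 · ln(0.666667) = −0.75 · (-0.405465) = 0.3041.

0.3041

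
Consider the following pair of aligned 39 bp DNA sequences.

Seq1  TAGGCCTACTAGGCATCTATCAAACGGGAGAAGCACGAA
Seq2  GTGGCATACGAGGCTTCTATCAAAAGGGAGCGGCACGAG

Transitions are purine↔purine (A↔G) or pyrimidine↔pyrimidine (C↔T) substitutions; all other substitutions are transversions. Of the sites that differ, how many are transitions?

2

Mismatches occur at site 1 (T/G, transversion), site 2 (A/T, transversion), site 6 (C/A, transversion), site 10 (T/G, transversion), site 15 (A/T, transversion), site 25 (C/A, transversion), site 31 (A/C, transversion), site 32 (A/G, transition), site 39 (A/G, transition).
Of the 9 differences, 2 transitions and 7 transversions, so the answer is 2.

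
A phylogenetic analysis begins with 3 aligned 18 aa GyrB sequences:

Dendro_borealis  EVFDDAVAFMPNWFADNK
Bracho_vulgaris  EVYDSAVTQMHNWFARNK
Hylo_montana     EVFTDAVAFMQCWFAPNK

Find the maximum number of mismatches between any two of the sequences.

Pairwise Hamming distances:
  Dendro_borealis vs Bracho_vulgaris: 6
  Dendro_borealis vs Hylo_montana: 4
  Bracho_vulgaris vs Hylo_montana: 8
The largest is 8, between Bracho_vulgaris and Hylo_montana.

8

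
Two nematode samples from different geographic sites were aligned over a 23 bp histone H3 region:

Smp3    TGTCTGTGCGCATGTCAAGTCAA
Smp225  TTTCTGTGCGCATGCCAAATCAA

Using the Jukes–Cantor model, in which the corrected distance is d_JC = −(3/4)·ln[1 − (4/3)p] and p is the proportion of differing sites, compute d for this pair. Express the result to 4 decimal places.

0.1433

The sequences differ at positions 2 (G/T), 15 (T/C), 19 (G/A).
p = 3/23 = 0.130435.
d = −0.75 · ln(1 − (4/3)·0.130435) = −0.75 · ln(0.826087) = −0.75 · (-0.191055) = 0.1433.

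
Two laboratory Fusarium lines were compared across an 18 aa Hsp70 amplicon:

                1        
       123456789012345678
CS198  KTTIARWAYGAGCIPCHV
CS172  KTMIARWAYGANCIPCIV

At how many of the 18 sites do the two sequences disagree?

3

Mismatches occur at site 3 (T/M), site 12 (G/N), site 17 (H/I).
That gives 3 mismatches out of 18 aligned sites, so the Hamming distance is 3.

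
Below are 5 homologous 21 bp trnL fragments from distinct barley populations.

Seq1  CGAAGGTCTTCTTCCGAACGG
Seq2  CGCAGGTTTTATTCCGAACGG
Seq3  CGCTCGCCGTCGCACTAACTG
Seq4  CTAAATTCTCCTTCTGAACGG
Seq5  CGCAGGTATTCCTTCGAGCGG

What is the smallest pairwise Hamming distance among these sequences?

Pairwise Hamming distances:
  Seq1 vs Seq2: 3
  Seq1 vs Seq3: 10
  Seq1 vs Seq4: 5
  Seq1 vs Seq5: 5
  Seq2 vs Seq3: 11
  Seq2 vs Seq4: 8
  Seq2 vs Seq5: 5
  Seq3 vs Seq4: 14
  Seq3 vs Seq5: 11
  Seq4 vs Seq5: 10
The smallest is 3, between Seq1 and Seq2.

3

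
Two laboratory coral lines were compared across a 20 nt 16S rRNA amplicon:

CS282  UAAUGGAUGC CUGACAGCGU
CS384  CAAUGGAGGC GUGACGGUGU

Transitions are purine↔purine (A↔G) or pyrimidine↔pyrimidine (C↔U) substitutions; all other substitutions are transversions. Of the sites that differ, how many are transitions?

Mismatches occur at site 1 (U/C, transition), site 8 (U/G, transversion), site 11 (C/G, transversion), site 16 (A/G, transition), site 18 (C/U, transition).
Of the 5 differences, 3 transitions and 2 transversions, so the answer is 3.

3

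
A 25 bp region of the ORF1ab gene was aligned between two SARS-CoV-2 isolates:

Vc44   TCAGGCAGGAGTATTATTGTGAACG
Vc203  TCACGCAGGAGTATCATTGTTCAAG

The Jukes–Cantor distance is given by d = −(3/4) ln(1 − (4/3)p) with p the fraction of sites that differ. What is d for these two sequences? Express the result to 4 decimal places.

Differing sites — 4:G/C; 15:T/C; 21:G/T; 22:A/C; 24:C/A.
p = 5/25 = 0.200000.
d = −0.75 · ln(1 − (4/3)·0.200000) = −0.75 · ln(0.733333) = −0.75 · (-0.310155) = 0.2326.

0.2326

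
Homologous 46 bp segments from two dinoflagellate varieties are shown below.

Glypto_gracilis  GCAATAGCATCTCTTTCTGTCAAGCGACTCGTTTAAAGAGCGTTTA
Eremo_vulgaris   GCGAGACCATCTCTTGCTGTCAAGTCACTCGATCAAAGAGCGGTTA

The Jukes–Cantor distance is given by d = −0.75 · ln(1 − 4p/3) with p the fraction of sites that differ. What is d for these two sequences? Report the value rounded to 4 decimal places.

0.2267

Differing sites — 3:A/G; 5:T/G; 7:G/C; 16:T/G; 25:C/T; 26:G/C; 32:T/A; 34:T/C; 43:T/G.
p = 9/46 = 0.195652.
d = −0.75 · ln(1 − (4/3)·0.195652) = −0.75 · ln(0.739131) = −0.75 · (-0.302280) = 0.2267.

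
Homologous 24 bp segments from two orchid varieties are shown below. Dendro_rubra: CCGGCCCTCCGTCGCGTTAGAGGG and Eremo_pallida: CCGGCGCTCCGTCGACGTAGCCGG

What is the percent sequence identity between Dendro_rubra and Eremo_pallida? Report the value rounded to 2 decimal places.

75.00%

Mismatches occur at site 6 (C↔G), site 15 (C↔A), site 16 (G↔C), site 17 (T↔G), site 21 (A↔C), site 22 (G↔C).
18 of the 24 sites match, so the percent identity is 18/24 × 100 = 75.00%.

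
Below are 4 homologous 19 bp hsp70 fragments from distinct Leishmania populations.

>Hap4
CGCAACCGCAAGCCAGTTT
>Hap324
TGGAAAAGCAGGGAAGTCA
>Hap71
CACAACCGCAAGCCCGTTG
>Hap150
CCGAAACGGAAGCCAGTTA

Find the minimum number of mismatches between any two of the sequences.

3

Pairwise Hamming distances:
  Hap4 vs Hap324: 9
  Hap4 vs Hap71: 3
  Hap4 vs Hap150: 5
  Hap324 vs Hap71: 11
  Hap324 vs Hap150: 8
  Hap71 vs Hap150: 6
The smallest is 3, between Hap4 and Hap71.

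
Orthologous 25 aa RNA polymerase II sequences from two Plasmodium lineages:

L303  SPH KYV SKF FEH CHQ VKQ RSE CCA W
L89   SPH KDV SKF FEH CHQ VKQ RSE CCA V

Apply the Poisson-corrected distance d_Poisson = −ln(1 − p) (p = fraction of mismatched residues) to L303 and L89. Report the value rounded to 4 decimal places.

0.0834

Mismatches occur at site 5 (Y/D), site 25 (W/V).
p = 2/25 = 0.080000.
d = −ln(1 − 0.080000) = −ln(0.920000) = 0.0834.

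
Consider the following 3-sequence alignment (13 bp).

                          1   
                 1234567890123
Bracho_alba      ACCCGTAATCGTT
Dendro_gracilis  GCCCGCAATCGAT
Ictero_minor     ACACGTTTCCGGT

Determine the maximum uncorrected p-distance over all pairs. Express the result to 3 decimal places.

Pairwise Hamming distances:
  Bracho_alba vs Dendro_gracilis: 3
  Bracho_alba vs Ictero_minor: 5
  Dendro_gracilis vs Ictero_minor: 7
The largest is 7 mismatches, between Dendro_gracilis and Ictero_minor; p = 7/13 = 0.538.

0.538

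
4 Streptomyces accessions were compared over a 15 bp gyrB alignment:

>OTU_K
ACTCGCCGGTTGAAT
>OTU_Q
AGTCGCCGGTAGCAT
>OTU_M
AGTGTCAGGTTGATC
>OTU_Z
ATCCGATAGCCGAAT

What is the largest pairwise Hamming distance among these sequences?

Pairwise Hamming distances:
  OTU_K vs OTU_Q: 3
  OTU_K vs OTU_M: 6
  OTU_K vs OTU_Z: 7
  OTU_Q vs OTU_M: 7
  OTU_Q vs OTU_Z: 8
  OTU_M vs OTU_Z: 11
The largest is 11, between OTU_M and OTU_Z.

11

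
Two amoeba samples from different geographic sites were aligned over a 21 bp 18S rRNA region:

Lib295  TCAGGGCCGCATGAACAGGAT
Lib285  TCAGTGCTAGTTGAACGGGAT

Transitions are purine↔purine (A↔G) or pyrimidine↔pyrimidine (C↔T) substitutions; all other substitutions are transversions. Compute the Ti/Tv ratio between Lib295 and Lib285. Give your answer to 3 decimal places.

1.000

The sequences differ at positions 5 (G/T, transversion), 8 (C/T, transition), 9 (G/A, transition), 10 (C/G, transversion), 11 (A/T, transversion), 17 (A/G, transition).
Of the 6 differences, 3 transitions and 3 transversions, so Ti/Tv = 3/3 = 1.000.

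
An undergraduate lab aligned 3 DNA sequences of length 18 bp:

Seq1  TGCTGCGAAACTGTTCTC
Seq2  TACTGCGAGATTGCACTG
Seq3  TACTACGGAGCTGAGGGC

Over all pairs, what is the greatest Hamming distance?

10

Pairwise Hamming distances:
  Seq1 vs Seq2: 6
  Seq1 vs Seq3: 8
  Seq2 vs Seq3: 10
The largest is 10, between Seq2 and Seq3.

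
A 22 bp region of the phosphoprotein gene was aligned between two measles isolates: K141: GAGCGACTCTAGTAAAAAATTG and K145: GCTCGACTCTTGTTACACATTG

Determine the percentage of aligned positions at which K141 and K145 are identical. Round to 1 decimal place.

Mismatches occur at site 2 (A→C), site 3 (G→T), site 11 (A→T), site 14 (A→T), site 16 (A→C), site 18 (A→C).
16 of the 22 sites match, so the percent identity is 16/22 × 100 = 72.7%.

72.7%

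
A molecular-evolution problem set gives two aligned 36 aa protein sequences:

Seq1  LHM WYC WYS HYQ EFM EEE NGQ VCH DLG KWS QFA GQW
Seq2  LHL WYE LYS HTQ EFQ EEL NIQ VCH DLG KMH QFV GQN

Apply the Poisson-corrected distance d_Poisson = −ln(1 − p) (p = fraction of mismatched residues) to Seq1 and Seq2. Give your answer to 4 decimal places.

0.3646

Differing sites — 3:M/L; 6:C/E; 7:W/L; 11:Y/T; 15:M/Q; 18:E/L; 20:G/I; 29:W/M; 30:S/H; 33:A/V; 36:W/N.
p = 11/36 = 0.305556.
d = −ln(1 − 0.305556) = −ln(0.694444) = 0.3646.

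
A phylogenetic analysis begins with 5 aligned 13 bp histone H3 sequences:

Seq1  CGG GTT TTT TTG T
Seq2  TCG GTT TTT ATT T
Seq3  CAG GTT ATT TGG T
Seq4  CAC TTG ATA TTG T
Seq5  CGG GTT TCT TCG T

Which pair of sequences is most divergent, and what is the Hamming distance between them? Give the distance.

Pairwise Hamming distances:
  Seq1 vs Seq2: 4
  Seq1 vs Seq3: 3
  Seq1 vs Seq4: 6
  Seq1 vs Seq5: 2
  Seq2 vs Seq3: 6
  Seq2 vs Seq4: 9
  Seq2 vs Seq5: 6
  Seq3 vs Seq4: 5
  Seq3 vs Seq5: 4
  Seq4 vs Seq5: 8
The largest is 9, between Seq2 and Seq4.

9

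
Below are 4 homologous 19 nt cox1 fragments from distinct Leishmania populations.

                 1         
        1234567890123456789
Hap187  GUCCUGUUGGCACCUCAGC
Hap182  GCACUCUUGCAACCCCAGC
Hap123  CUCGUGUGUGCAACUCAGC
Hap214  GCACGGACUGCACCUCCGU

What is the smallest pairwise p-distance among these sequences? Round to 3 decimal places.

0.263

Pairwise Hamming distances:
  Hap187 vs Hap182: 6
  Hap187 vs Hap123: 5
  Hap187 vs Hap214: 8
  Hap182 vs Hap123: 11
  Hap182 vs Hap214: 10
  Hap123 vs Hap214: 10
The smallest is 5 mismatches, between Hap187 and Hap123; p = 5/19 = 0.263.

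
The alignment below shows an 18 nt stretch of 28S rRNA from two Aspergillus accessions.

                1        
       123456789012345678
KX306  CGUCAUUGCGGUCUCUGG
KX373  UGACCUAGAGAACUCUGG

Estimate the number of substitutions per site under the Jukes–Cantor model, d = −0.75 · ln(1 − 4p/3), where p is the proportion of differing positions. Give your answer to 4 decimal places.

Mismatches occur at site 1 (C↔U), site 3 (U↔A), site 5 (A↔C), site 7 (U↔A), site 9 (C↔A), site 11 (G↔A), site 12 (U↔A).
p = 7/18 = 0.388889.
d = −0.75 · ln(1 − (4/3)·0.388889) = −0.75 · ln(0.481481) = −0.75 · (-0.730889) = 0.5482.

0.5482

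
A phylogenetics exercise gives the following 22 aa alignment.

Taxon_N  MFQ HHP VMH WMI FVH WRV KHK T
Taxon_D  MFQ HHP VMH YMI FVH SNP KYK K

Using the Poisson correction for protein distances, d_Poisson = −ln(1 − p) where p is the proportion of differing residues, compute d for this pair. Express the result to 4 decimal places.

0.3185

Mismatches occur at site 10 (W↔Y), site 16 (W↔S), site 17 (R↔N), site 18 (V↔P), site 20 (H↔Y), site 22 (T↔K).
p = 6/22 = 0.272727.
d = −ln(1 − 0.272727) = −ln(0.727273) = 0.3185.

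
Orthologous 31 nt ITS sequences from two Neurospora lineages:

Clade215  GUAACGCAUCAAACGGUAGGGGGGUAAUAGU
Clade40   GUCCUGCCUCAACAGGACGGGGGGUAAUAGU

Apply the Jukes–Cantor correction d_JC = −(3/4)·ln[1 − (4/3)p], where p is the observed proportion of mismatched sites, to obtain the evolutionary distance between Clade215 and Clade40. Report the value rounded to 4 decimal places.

The sequences differ at positions 3 (A/C), 4 (A/C), 5 (C/U), 8 (A/C), 13 (A/C), 14 (C/A), 17 (U/A), 18 (A/C).
p = 8/31 = 0.258065.
d = −0.75 · ln(1 − (4/3)·0.258065) = −0.75 · ln(0.655913) = −0.75 · (-0.421727) = 0.3163.

0.3163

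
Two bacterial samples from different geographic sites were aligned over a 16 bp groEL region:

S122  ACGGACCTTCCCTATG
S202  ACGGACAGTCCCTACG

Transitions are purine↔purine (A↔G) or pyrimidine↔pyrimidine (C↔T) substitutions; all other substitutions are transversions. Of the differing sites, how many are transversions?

2

The sequences differ at positions 7 (C/A, transversion), 8 (T/G, transversion), 15 (T/C, transition).
Of the 3 differences, 1 transition and 2 transversions, so the answer is 2.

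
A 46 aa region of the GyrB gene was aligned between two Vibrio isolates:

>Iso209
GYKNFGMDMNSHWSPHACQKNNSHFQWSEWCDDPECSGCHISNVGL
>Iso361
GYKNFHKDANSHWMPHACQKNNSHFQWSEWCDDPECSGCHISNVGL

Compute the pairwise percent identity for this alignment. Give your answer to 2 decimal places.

91.30%

The sequences differ at positions 6 (G/H), 7 (M/K), 9 (M/A), 14 (S/M).
42 of the 46 sites match, so the percent identity is 42/46 × 100 = 91.30%.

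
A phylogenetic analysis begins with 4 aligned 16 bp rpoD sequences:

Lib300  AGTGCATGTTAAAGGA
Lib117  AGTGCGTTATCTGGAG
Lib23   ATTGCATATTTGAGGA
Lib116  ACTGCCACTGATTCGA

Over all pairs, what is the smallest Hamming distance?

Pairwise Hamming distances:
  Lib300 vs Lib117: 8
  Lib300 vs Lib23: 4
  Lib300 vs Lib116: 8
  Lib117 vs Lib23: 9
  Lib117 vs Lib116: 11
  Lib23 vs Lib116: 9
The smallest is 4, between Lib300 and Lib23.

4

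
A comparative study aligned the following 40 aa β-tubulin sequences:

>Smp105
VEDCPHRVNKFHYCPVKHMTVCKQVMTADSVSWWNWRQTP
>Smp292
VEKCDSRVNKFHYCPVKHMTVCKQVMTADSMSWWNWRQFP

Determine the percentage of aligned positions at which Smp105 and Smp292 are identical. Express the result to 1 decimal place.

87.5%

Differing sites — 3:D/K; 5:P/D; 6:H/S; 31:V/M; 39:T/F.
35 of the 40 sites match, so the percent identity is 35/40 × 100 = 87.5%.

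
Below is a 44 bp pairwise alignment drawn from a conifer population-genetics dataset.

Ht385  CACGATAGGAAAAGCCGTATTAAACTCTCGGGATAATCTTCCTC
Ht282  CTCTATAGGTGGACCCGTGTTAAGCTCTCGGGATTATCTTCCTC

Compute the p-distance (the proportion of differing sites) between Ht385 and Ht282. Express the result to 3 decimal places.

Mismatches occur at site 2 (A/T), site 4 (G/T), site 10 (A/T), site 11 (A/G), site 12 (A/G), site 14 (G/C), site 19 (A/G), site 24 (A/G), site 35 (A/T).
There are 9 differences over 44 sites, so p = 9/44 = 0.205.

0.205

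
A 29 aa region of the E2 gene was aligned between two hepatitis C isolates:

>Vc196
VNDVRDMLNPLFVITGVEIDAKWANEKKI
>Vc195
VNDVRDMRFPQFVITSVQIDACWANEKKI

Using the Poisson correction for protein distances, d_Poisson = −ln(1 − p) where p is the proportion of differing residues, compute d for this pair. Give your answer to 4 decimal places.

Differing sites — 8:L/R; 9:N/F; 11:L/Q; 16:G/S; 18:E/Q; 22:K/C.
p = 6/29 = 0.206897.
d = −ln(1 − 0.206897) = −ln(0.793103) = 0.2318.

0.2318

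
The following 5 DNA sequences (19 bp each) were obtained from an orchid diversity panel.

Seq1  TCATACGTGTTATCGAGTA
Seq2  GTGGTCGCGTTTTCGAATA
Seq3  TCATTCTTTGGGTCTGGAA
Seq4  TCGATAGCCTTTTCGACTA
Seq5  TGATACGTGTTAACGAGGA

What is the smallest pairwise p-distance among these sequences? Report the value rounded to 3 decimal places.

0.158

Pairwise Hamming distances:
  Seq1 vs Seq2: 8
  Seq1 vs Seq3: 9
  Seq1 vs Seq4: 8
  Seq1 vs Seq5: 3
  Seq2 vs Seq3: 14
  Seq2 vs Seq4: 6
  Seq2 vs Seq5: 10
  Seq3 vs Seq4: 13
  Seq3 vs Seq5: 11
  Seq4 vs Seq5: 11
The smallest is 3 mismatches, between Seq1 and Seq5; p = 3/19 = 0.158.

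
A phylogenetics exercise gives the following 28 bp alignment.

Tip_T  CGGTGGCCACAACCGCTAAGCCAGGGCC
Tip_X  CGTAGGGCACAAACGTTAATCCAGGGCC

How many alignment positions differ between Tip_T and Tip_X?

6

The sequences differ at positions 3 (G/T), 4 (T/A), 7 (C/G), 13 (C/A), 16 (C/T), 20 (G/T).
That gives 6 mismatches out of 28 aligned sites, so the Hamming distance is 6.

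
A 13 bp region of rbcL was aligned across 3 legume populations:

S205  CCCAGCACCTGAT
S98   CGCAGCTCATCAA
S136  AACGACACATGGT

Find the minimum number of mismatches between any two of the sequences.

5

Pairwise Hamming distances:
  S205 vs S98: 5
  S205 vs S136: 6
  S98 vs S136: 8
The smallest is 5, between S205 and S98.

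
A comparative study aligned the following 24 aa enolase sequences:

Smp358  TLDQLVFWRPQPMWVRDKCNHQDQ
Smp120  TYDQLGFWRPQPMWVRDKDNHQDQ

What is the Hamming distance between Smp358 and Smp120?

Differing sites — 2:L/Y; 6:V/G; 19:C/D.
That gives 3 mismatches out of 24 aligned sites, so the Hamming distance is 3.

3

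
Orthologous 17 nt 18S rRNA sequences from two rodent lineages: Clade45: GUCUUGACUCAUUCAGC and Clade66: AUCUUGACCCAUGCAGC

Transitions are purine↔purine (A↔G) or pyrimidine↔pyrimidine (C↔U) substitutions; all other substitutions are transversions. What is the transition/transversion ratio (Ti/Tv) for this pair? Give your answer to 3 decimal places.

Mismatches occur at site 1 (G↔A, transition), site 9 (U↔C, transition), site 13 (U↔G, transversion).
Of the 3 differences, 2 transitions and 1 transversion, so Ti/Tv = 2/1 = 2.000.

2.000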